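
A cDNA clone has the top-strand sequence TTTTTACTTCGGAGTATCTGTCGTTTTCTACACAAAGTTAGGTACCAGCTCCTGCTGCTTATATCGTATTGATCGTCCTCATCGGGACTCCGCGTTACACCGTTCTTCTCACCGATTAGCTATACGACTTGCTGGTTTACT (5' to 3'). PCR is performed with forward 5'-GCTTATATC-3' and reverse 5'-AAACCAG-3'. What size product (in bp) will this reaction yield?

Scanning the template, GCTTATATC occurs at positions 57–65; this primer anneals to the bottom strand there with its 3' end pointing downstream.
The reverse primer's reverse complement is CTGGTTT, which matches the template at positions 132–138.
The product runs from position 57 to position 138, so its length is 138 − 57 + 1 = 82 bp.

82 bp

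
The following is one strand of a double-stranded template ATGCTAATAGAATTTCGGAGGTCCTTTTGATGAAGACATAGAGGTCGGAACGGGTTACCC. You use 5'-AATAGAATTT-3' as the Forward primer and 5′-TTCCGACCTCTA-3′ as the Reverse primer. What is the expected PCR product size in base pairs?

Scanning the template, AATAGAATTT occurs at positions 6–15; this primer anneals to the bottom strand there with its 3' end pointing downstream.
Taking the reverse complement of TTCCGACCTCTA gives TAGAGGTCGGAA, found at positions 39–50 on the template; the primer anneals here to the top strand with its 3' end pointing upstream.
Product length = (reverse-primer end) − (forward-primer start) + 1 = 50 − 6 + 1 = 45 bp.

45 bp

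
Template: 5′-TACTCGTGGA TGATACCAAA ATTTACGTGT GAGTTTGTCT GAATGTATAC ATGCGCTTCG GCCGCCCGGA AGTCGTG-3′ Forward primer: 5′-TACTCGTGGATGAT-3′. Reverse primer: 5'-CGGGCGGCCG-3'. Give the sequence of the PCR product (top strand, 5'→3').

5'-TACTCGTGGATGATACCAAAATTTACGTGTGAGTTTGTCTGAATGTATACATGCGCTTCGGCCGCCCG-3'

Forward primer TACTCGTGGATGAT is found on the top strand at positions 1–14.
The reverse primer's reverse complement is CGGCCGCCCG, which matches the template at positions 59–68.
The product is the template from position 1 through 68 (68 bp).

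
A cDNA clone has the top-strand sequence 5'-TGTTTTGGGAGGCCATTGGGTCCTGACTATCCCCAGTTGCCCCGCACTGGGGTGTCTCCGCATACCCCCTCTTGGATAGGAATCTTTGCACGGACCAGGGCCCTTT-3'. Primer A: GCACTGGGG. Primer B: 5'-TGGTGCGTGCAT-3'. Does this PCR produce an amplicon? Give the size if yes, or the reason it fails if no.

No product — primer B has no binding site in the template.

Primer B (TGGTGCGTGCAT) does not match the top strand, and its reverse complement ATGCACGCACCA does not match either.
With no annealing site for primer B, no amplification occurs.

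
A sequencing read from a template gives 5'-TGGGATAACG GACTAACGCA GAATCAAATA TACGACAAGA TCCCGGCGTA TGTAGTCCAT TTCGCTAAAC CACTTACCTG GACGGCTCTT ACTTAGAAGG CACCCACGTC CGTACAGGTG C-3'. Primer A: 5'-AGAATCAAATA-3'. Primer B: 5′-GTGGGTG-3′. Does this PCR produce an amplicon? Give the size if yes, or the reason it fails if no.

Yes — an 88 bp product.

Primer A (AGAATCAAATA) matches the top strand at positions 20–30; it acts as a forward primer.
Primer B's reverse complement is CACCCAC, matching the top strand at positions 101–107; it acts as a reverse primer.
The 3' ends face each other across positions 20–107, giving an 88 bp product.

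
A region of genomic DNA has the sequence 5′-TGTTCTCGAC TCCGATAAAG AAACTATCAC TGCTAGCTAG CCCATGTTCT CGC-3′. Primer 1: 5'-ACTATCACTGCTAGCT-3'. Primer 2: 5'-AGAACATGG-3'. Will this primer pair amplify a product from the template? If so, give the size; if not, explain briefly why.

Primer 1 (ACTATCACTGCTAGCT) matches the top strand at positions 23–38; it acts as a forward primer.
Primer 2's reverse complement is CCATGTTCT, matching the top strand at positions 42–50; it acts as a reverse primer.
The 3' ends face each other across positions 23–50, giving a 28 bp product.

Yes — a 28 bp product.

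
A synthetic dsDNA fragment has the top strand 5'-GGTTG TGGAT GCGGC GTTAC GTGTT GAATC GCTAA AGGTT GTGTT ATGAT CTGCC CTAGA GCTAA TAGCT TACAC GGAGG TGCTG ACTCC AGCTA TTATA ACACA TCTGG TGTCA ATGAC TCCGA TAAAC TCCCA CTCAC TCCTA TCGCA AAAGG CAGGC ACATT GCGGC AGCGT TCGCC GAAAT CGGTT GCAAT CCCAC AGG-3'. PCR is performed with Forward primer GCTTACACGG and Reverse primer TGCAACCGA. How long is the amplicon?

126 bp

The forward primer matches the template at positions 68–77.
Reverse complement of the reverse primer: TCGGTTGCA. This occurs on the top strand at positions 185–193.
Product length = (reverse-primer end) − (forward-primer start) + 1 = 193 − 68 + 1 = 126 bp.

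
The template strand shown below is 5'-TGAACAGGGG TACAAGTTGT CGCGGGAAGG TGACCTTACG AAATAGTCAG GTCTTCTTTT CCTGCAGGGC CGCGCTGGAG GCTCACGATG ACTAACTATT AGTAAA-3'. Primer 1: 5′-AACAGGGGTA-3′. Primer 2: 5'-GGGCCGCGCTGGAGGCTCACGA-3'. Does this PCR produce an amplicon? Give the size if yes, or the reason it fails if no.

Primer 1 (AACAGGGGTA) matches the top strand at positions 3–12 (3' end points downstream).
Primer 2 (GGGCCGCGCTGGAGGCTCACGA) also matches the top strand directly, at positions 67–88 — its reverse complement TCGTGAGCCTCCAGCGCGGCCC is not present.
Both primers anneal to the bottom strand with 3' ends pointing the same way, so neither can prime synthesis back toward the other.

No product — both primers anneal to the same strand and extend in the same direction.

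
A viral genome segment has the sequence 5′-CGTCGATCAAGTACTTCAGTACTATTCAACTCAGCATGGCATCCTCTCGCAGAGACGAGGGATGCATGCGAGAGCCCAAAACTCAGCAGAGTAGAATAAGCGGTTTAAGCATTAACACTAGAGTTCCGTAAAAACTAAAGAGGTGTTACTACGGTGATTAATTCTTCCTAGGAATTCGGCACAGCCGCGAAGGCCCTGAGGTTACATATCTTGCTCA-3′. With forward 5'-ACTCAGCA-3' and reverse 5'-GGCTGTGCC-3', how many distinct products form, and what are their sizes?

Two products: 158 bp, 106 bp

The forward primer ACTCAGCA matches the top strand at positions 29–36, 81–88.
The reverse primer's reverse complement is GGCACAGCC, matching at positions 178–186.
Each forward site pairs with the reverse site to give a product ending at position 186: sizes 158, 106 bp.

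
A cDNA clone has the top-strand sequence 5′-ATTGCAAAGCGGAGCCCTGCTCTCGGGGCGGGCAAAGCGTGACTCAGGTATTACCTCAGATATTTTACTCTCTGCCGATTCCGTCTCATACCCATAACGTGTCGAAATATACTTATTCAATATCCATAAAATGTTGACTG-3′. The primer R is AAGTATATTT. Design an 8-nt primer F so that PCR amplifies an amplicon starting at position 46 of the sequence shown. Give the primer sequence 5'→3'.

5'-AGGTATTA-3'

The reverse primer's reverse complement AAATATACTT matches the template at positions 105–114; the product starts at position 46.
The forward primer is identical to the top strand over positions 46–53: AGGTATTA.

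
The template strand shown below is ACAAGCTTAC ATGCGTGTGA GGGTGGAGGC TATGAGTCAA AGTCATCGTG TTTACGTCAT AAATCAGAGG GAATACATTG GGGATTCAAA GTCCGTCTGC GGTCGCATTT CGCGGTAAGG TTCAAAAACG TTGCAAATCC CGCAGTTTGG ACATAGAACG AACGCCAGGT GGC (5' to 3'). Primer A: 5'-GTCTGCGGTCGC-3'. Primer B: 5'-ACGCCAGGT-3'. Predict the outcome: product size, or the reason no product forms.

No product — both primers anneal to the same strand and extend in the same direction.

Primer A (GTCTGCGGTCGC) matches the top strand at positions 95–106 (3' end points downstream).
Primer B (ACGCCAGGT) also matches the top strand directly, at positions 162–170 — its reverse complement ACCTGGCGT is not present.
Both primers anneal to the bottom strand with 3' ends pointing the same way, so neither can prime synthesis back toward the other.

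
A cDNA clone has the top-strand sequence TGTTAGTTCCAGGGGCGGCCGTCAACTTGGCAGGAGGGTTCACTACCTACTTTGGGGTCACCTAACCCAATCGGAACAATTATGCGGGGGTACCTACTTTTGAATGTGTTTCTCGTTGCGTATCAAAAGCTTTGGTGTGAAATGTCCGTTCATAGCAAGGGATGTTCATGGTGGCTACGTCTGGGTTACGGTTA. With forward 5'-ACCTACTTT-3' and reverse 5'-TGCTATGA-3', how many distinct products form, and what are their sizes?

The forward primer ACCTACTTT matches the top strand at positions 45–53, 92–100.
The reverse primer's reverse complement is TCATAGCA, matching at positions 150–157.
Each forward site pairs with the reverse site to give a product ending at position 157: sizes 113, 66 bp.

Two products: 113 bp, 66 bp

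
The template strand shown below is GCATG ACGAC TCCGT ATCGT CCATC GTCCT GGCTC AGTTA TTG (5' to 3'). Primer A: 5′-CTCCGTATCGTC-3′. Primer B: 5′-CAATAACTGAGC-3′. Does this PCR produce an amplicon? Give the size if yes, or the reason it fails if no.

Yes — a 34 bp product.

Primer A (CTCCGTATCGTC) matches the top strand at positions 10–21; it acts as a forward primer.
Primer B's reverse complement is GCTCAGTTATTG, matching the top strand at positions 32–43; it acts as a reverse primer.
The 3' ends face each other across positions 10–43, giving a 34 bp product.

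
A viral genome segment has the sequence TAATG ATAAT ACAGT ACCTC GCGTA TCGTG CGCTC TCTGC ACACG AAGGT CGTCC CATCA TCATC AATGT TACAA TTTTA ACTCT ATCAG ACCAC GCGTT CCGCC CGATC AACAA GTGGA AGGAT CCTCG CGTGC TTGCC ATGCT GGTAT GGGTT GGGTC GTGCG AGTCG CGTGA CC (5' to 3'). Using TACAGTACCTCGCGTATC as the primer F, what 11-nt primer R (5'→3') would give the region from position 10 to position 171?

5'-GCGACTCGCAC-3'

The product's 3' end on the top strand is position 171.
The reverse primer anneals to the top strand over positions 161–171, i.e. to GTGCGAGTCGC.
Its sequence written 5'→3' is the reverse complement: GCGACTCGCAC.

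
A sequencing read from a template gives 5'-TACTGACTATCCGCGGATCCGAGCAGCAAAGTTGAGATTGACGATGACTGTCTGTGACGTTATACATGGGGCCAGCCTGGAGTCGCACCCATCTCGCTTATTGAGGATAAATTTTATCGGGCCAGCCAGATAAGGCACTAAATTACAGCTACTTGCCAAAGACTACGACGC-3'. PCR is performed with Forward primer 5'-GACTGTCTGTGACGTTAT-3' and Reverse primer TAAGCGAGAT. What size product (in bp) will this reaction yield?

Scanning the template, GACTGTCTGTGACGTTAT occurs at positions 46–63; this primer anneals to the bottom strand there with its 3' end pointing downstream.
Taking the reverse complement of TAAGCGAGAT gives ATCTCGCTTA, found at positions 91–100 on the template; the primer anneals here to the top strand with its 3' end pointing upstream.
Product length = (reverse-primer end) − (forward-primer start) + 1 = 100 − 46 + 1 = 55 bp.

55 bp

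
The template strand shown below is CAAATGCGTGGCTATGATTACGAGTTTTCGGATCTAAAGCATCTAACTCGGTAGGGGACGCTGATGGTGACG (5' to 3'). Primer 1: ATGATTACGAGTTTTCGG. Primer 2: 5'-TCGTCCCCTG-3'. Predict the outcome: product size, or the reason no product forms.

Primer 2 (TCGTCCCCTG) does not match the top strand, and its reverse complement CAGGGGACGA does not match either.
With no annealing site for primer 2, no amplification occurs.

No product — primer 2 has no binding site in the template.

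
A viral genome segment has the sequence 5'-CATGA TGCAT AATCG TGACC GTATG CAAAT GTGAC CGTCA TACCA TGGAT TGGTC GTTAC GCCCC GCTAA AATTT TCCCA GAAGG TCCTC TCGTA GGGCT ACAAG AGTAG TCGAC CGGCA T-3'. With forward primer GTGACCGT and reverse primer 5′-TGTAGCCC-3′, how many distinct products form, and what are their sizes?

Two products: 89 bp, 73 bp

The forward primer GTGACCGT matches the top strand at positions 15–22, 31–38.
The reverse primer's reverse complement is GGGCTACA, matching at positions 96–103.
Each forward site pairs with the reverse site to give a product ending at position 103: sizes 89, 73 bp.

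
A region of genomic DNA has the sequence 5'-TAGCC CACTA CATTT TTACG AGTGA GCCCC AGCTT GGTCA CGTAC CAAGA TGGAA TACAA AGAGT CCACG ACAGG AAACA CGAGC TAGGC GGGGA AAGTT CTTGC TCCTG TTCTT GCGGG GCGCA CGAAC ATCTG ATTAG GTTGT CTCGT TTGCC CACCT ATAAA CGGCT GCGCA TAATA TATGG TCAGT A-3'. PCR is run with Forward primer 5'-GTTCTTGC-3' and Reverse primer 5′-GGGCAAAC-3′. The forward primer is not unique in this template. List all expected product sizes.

The forward primer GTTCTTGC matches the top strand at positions 98–105, 110–117.
The reverse primer's reverse complement is GTTTGCCC, matching at positions 149–156.
Each forward site pairs with the reverse site to give a product ending at position 156: sizes 59, 47 bp.

59 bp, 47 bp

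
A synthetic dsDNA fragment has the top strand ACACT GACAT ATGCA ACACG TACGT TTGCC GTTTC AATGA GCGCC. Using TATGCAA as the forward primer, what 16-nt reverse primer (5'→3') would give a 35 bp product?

5'-GCGCTCATTGAAACGG-3'

The forward primer binds at positions 10–16, so a 35 bp product ends at position 10 + 35 − 1 = 44.
The reverse primer anneals to the top strand over positions 29–44, i.e. to CCGTTTCAATGAGCGC.
Its sequence written 5'→3' is the reverse complement: GCGCTCATTGAAACGG.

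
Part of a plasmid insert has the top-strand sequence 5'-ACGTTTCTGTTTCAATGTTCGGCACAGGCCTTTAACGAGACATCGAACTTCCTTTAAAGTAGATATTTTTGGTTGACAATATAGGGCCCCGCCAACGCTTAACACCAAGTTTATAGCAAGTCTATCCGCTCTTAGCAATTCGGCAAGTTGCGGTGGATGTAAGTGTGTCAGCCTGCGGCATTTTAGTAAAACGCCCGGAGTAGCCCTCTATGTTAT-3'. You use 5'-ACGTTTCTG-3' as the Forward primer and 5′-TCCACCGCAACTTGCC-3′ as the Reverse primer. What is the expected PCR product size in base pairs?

157 bp

Scanning the template, ACGTTTCTG occurs at positions 1–9; this primer anneals to the bottom strand there with its 3' end pointing downstream.
Reverse complement of the reverse primer: GGCAAGTTGCGGTGGA. This occurs on the top strand at positions 142–157.
The product runs from position 1 to position 157, so its length is 157 − 1 + 1 = 157 bp.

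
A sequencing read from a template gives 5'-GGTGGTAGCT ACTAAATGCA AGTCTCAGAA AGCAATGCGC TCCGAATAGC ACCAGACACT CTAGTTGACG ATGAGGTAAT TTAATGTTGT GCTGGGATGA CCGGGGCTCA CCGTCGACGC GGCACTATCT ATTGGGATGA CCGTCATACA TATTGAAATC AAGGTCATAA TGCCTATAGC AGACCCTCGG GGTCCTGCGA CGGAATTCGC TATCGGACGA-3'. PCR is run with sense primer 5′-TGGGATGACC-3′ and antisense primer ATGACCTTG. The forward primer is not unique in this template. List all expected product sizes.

76 bp, 36 bp

The forward primer TGGGATGACC matches the top strand at positions 93–102, 133–142.
The reverse primer's reverse complement is CAAGGTCAT, matching at positions 160–168.
Each forward site pairs with the reverse site to give a product ending at position 168: sizes 76, 36 bp.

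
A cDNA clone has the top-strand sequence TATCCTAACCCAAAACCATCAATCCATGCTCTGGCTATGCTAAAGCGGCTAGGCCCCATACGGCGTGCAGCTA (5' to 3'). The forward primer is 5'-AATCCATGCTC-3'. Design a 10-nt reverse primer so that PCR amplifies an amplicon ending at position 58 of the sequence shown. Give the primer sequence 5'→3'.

The forward primer binds at positions 21–31; the product's 3' end on the top strand is position 58.
The reverse primer anneals to the top strand over positions 49–58, i.e. to CTAGGCCCCA.
Its sequence written 5'→3' is the reverse complement: TGGGGCCTAG.

5'-TGGGGCCTAG-3'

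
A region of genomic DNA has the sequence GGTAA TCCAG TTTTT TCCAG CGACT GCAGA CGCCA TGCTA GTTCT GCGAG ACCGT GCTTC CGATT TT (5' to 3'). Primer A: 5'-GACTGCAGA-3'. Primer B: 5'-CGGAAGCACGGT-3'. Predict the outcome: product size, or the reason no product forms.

Yes — a 41 bp product.

Primer A (GACTGCAGA) matches the top strand at positions 22–30; it acts as a forward primer.
Primer B's reverse complement is ACCGTGCTTCCG, matching the top strand at positions 51–62; it acts as a reverse primer.
The 3' ends face each other across positions 22–62, giving a 41 bp product.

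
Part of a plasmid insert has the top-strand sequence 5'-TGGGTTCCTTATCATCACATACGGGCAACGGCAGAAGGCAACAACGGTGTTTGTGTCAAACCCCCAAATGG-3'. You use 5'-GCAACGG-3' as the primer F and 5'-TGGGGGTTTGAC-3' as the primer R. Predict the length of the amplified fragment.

42 bp

The forward primer matches the template at positions 25–31.
The reverse primer's reverse complement is GTCAAACCCCCA, which matches the template at positions 55–66.
The product runs from position 25 to position 66, so its length is 66 − 25 + 1 = 42 bp.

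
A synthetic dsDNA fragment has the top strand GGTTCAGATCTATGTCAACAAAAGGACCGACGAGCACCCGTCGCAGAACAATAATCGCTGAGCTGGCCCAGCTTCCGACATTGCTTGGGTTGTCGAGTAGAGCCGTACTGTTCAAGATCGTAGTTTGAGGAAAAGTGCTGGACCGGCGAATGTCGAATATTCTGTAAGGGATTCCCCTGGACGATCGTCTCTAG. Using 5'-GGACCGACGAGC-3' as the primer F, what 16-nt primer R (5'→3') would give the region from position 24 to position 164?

The product's 3' end on the top strand is position 164.
The reverse primer anneals to the top strand over positions 149–164, i.e. to AATGTCGAATATTCTG.
Its sequence written 5'→3' is the reverse complement: CAGAATATTCGACATT.

5'-CAGAATATTCGACATT-3'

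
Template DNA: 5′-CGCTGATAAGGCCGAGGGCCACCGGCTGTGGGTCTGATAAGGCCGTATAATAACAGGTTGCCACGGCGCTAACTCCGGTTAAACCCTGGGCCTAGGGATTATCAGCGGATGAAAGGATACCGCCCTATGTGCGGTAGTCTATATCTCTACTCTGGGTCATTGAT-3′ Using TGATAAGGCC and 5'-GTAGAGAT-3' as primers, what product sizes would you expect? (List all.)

The forward primer TGATAAGGCC matches the top strand at positions 4–13, 35–44.
The reverse primer's reverse complement is ATCTCTAC, matching at positions 143–150.
Each forward site pairs with the reverse site to give a product ending at position 150: sizes 147, 116 bp.

147 bp, 116 bp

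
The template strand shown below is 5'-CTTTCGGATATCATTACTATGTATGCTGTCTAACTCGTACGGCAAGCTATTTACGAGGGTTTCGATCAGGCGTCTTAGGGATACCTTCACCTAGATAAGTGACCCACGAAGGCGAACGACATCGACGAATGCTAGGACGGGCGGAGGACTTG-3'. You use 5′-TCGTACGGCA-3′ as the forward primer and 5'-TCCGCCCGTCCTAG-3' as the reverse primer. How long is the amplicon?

The forward primer matches the template at positions 35–44.
Taking the reverse complement of TCCGCCCGTCCTAG gives CTAGGACGGGCGGA, found at positions 132–145 on the template; the primer anneals here to the top strand with its 3' end pointing upstream.
The product runs from position 35 to position 145, so its length is 145 − 35 + 1 = 111 bp.

111 bp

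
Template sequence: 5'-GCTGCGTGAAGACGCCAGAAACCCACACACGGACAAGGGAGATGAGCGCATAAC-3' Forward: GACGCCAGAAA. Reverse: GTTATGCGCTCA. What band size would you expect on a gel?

44 bp

The forward primer matches the template at positions 11–21.
Reverse complement of the reverse primer: TGAGCGCATAAC. This occurs on the top strand at positions 43–54.
Product length = (reverse-primer end) − (forward-primer start) + 1 = 54 − 11 + 1 = 44 bp.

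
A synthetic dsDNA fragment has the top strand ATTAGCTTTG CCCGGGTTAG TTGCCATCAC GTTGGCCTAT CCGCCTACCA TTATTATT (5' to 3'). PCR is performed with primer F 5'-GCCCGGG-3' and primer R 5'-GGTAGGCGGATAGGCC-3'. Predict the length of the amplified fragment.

40 bp

Scanning the template, GCCCGGG occurs at positions 10–16; this primer anneals to the bottom strand there with its 3' end pointing downstream.
The reverse primer's reverse complement is GGCCTATCCGCCTACC, which matches the template at positions 34–49.
Amplicon spans positions 10–49: 40 bp.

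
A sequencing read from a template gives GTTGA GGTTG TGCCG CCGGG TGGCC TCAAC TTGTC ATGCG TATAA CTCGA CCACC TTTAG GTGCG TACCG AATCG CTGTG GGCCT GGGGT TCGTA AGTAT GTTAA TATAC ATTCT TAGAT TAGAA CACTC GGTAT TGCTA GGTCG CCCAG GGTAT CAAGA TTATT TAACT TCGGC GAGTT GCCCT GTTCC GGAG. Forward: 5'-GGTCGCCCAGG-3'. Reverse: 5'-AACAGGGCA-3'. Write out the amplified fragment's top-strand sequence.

5'-GGTCGCCCAGGGTATCAAGATTATTTAACTTCGGCGAGTTGCCCTGTT-3'

The forward primer matches the template at positions 141–151.
Reverse complement of the reverse primer: TGCCCTGTT. This occurs on the top strand at positions 180–188.
The product is the template from position 141 through 188 (48 bp).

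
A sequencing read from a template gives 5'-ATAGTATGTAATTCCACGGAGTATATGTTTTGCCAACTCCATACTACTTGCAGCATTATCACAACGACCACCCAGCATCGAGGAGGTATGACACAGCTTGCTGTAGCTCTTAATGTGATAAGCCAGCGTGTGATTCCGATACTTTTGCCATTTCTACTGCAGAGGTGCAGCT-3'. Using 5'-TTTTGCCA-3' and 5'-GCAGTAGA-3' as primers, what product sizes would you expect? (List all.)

133 bp, 18 bp

The forward primer TTTTGCCA matches the top strand at positions 28–35, 143–150.
The reverse primer's reverse complement is TCTACTGC, matching at positions 153–160.
Each forward site pairs with the reverse site to give a product ending at position 160: sizes 133, 18 bp.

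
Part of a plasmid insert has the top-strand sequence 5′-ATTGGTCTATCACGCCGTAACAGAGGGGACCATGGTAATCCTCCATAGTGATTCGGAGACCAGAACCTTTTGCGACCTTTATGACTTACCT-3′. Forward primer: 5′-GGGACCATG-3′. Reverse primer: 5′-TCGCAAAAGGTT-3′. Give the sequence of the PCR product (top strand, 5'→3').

5'-GGGACCATGGTAATCCTCCATAGTGATTCGGAGACCAGAACCTTTTGCGA-3'

Scanning the template, GGGACCATG occurs at positions 26–34; this primer anneals to the bottom strand there with its 3' end pointing downstream.
Taking the reverse complement of TCGCAAAAGGTT gives AACCTTTTGCGA, found at positions 64–75 on the template; the primer anneals here to the top strand with its 3' end pointing upstream.
The product is the template from position 26 through 75 (50 bp).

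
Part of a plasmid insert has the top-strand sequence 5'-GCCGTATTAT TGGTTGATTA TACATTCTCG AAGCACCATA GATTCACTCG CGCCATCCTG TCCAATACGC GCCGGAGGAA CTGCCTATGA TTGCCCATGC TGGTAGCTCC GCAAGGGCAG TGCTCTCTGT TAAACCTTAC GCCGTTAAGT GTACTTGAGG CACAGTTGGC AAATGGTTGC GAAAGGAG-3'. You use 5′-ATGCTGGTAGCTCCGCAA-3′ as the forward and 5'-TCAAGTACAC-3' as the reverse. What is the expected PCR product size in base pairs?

The forward primer matches the template at positions 97–114.
The reverse primer's reverse complement is GTGTACTTGA, which matches the template at positions 149–158.
Product length = (reverse-primer end) − (forward-primer start) + 1 = 158 − 97 + 1 = 62 bp.

62 bp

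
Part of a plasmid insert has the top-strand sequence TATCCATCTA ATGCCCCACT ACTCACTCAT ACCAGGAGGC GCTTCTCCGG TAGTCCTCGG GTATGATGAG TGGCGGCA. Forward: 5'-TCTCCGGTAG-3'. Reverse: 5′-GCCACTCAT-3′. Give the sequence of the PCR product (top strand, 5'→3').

The forward primer matches the template at positions 44–53.
Taking the reverse complement of GCCACTCAT gives ATGAGTGGC, found at positions 66–74 on the template; the primer anneals here to the top strand with its 3' end pointing upstream.
The product is the template from position 44 through 74 (31 bp).

5'-TCTCCGGTAGTCCTCGGGTATGATGAGTGGC-3'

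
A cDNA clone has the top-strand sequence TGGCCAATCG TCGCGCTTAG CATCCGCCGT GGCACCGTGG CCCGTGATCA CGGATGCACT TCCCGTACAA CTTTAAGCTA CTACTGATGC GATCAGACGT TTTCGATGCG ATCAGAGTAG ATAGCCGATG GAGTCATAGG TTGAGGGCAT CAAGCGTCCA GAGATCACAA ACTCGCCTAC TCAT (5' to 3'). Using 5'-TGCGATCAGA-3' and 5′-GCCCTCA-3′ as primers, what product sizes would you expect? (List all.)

61 bp, 42 bp

The forward primer TGCGATCAGA matches the top strand at positions 88–97, 107–116.
The reverse primer's reverse complement is TGAGGGC, matching at positions 142–148.
Each forward site pairs with the reverse site to give a product ending at position 148: sizes 61, 42 bp.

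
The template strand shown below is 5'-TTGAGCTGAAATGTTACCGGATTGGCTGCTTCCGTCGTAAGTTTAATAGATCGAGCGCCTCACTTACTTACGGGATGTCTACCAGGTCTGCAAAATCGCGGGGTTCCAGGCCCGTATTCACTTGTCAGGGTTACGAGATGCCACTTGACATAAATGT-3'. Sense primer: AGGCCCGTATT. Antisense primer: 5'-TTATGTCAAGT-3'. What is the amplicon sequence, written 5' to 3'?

5'-AGGCCCGTATTCACTTGTCAGGGTTACGAGATGCCACTTGACATAA-3'

Scanning the template, AGGCCCGTATT occurs at positions 108–118; this primer anneals to the bottom strand there with its 3' end pointing downstream.
The reverse primer's reverse complement is ACTTGACATAA, which matches the template at positions 143–153.
The product is the template from position 108 through 153 (46 bp).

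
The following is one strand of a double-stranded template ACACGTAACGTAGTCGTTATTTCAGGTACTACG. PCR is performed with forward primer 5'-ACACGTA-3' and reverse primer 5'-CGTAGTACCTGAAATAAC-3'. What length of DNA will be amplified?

The forward primer matches the template at positions 1–7.
Taking the reverse complement of CGTAGTACCTGAAATAAC gives GTTATTTCAGGTACTACG, found at positions 16–33 on the template; the primer anneals here to the top strand with its 3' end pointing upstream.
Product length = (reverse-primer end) − (forward-primer start) + 1 = 33 − 1 + 1 = 33 bp.

33 bp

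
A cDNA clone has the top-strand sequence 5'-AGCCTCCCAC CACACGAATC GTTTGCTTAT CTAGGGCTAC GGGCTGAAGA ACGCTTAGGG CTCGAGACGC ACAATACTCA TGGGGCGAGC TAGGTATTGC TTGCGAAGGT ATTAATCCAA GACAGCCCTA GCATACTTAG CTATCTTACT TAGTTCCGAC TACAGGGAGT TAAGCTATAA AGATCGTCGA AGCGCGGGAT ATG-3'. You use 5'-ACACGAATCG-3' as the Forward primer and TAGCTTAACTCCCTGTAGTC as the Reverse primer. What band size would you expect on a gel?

166 bp

Scanning the template, ACACGAATCG occurs at positions 12–21; this primer anneals to the bottom strand there with its 3' end pointing downstream.
The reverse primer's reverse complement is GACTACAGGGAGTTAAGCTA, which matches the template at positions 158–177.
Amplicon spans positions 12–177: 166 bp.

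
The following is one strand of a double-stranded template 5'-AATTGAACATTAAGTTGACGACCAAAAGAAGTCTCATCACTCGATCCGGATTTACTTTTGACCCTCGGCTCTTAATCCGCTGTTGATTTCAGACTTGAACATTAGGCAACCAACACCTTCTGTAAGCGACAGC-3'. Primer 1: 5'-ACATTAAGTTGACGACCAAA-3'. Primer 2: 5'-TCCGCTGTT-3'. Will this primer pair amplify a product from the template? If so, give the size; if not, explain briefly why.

Primer 1 (ACATTAAGTTGACGACCAAA) matches the top strand at positions 7–26 (3' end points downstream).
Primer 2 (TCCGCTGTT) also matches the top strand directly, at positions 76–84 — its reverse complement AACAGCGGA is not present.
Both primers anneal to the bottom strand with 3' ends pointing the same way, so neither can prime synthesis back toward the other.

No product — both primers anneal to the same strand and extend in the same direction.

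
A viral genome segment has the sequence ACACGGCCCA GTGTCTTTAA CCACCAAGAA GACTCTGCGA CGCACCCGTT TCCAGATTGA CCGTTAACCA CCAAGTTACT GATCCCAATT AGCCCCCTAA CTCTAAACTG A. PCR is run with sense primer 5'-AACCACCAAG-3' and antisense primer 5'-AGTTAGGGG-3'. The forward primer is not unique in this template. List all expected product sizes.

84 bp, 37 bp

The forward primer AACCACCAAG matches the top strand at positions 19–28, 66–75.
The reverse primer's reverse complement is CCCCTAACT, matching at positions 94–102.
Each forward site pairs with the reverse site to give a product ending at position 102: sizes 84, 37 bp.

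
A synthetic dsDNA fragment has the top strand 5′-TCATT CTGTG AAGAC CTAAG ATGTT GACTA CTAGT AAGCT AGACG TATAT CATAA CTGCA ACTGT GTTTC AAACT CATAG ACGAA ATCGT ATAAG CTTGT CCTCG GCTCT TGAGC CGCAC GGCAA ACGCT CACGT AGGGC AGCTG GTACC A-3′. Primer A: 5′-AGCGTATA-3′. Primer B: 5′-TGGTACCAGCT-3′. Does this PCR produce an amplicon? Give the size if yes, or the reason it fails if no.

Primer A (AGCGTATA) does not match the top strand, and its reverse complement TATACGCT does not match either.
With no annealing site for primer A, no amplification occurs.

No product — primer A has no binding site in the template.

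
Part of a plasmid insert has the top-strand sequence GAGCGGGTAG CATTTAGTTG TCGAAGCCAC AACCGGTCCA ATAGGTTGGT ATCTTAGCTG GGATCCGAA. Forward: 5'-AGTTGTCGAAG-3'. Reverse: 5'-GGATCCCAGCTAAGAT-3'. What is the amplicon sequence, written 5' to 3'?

Forward primer AGTTGTCGAAG is found on the top strand at positions 16–26.
Reverse complement of the reverse primer: ATCTTAGCTGGGATCC. This occurs on the top strand at positions 51–66.
The product is the template from position 16 through 66 (51 bp).

5'-AGTTGTCGAAGCCACAACCGGTCCAATAGGTTGGTATCTTAGCTGGGATCC-3'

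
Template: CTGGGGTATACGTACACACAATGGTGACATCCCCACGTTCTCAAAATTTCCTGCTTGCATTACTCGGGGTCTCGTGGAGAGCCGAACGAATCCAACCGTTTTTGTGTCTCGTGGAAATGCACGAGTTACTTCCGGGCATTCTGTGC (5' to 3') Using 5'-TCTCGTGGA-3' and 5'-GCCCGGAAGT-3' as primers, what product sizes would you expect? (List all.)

68 bp, 31 bp

The forward primer TCTCGTGGA matches the top strand at positions 70–78, 107–115.
The reverse primer's reverse complement is ACTTCCGGGC, matching at positions 128–137.
Each forward site pairs with the reverse site to give a product ending at position 137: sizes 68, 31 bp.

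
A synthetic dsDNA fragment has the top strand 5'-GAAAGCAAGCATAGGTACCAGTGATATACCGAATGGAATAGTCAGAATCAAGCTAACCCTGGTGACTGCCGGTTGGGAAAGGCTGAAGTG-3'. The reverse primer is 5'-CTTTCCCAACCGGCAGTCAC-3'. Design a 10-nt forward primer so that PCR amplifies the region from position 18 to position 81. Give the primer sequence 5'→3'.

5'-CCAGTGATAT-3'

The reverse primer's reverse complement GTGACTGCCGGTTGGGAAAG matches the template at positions 62–81; the product starts at position 18.
The forward primer is identical to the top strand over positions 18–27: CCAGTGATAT.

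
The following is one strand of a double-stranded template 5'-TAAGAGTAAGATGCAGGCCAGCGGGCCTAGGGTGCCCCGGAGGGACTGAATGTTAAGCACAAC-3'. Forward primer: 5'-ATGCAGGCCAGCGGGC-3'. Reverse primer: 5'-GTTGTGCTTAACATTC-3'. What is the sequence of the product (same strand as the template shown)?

5'-ATGCAGGCCAGCGGGCCTAGGGTGCCCCGGAGGGACTGAATGTTAAGCACAAC-3'

The forward primer matches the template at positions 11–26.
Reverse complement of the reverse primer: GAATGTTAAGCACAAC. This occurs on the top strand at positions 48–63.
The product is the template from position 11 through 63 (53 bp).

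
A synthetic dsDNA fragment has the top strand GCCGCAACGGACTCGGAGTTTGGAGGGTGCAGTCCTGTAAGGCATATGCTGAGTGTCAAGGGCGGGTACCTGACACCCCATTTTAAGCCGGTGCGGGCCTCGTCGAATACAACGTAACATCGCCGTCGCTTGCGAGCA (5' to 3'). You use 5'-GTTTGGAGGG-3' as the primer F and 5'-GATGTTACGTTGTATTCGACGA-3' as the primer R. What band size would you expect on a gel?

The forward primer matches the template at positions 18–27.
Taking the reverse complement of GATGTTACGTTGTATTCGACGA gives TCGTCGAATACAACGTAACATC, found at positions 100–121 on the template; the primer anneals here to the top strand with its 3' end pointing upstream.
The product runs from position 18 to position 121, so its length is 121 − 18 + 1 = 104 bp.

104 bp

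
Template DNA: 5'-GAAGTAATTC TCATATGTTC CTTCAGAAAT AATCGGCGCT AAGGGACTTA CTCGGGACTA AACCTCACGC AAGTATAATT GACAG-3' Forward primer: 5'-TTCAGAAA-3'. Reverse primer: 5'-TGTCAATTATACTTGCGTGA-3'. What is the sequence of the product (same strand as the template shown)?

Forward primer TTCAGAAA is found on the top strand at positions 22–29.
The reverse primer's reverse complement is TCACGCAAGTATAATTGACA, which matches the template at positions 65–84.
The product is the template from position 22 through 84 (63 bp).

5'-TTCAGAAATAATCGGCGCTAAGGGACTTACTCGGGACTAAACCTCACGCAAGTATAATTGACA-3'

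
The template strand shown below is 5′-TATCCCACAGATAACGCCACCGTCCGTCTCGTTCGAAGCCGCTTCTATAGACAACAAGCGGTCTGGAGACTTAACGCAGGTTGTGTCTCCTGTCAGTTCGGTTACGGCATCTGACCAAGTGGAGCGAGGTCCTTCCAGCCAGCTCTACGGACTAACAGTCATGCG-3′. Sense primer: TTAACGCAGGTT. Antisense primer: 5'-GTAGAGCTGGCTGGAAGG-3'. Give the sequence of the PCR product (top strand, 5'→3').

Forward primer TTAACGCAGGTT is found on the top strand at positions 71–82.
Taking the reverse complement of GTAGAGCTGGCTGGAAGG gives CCTTCCAGCCAGCTCTAC, found at positions 131–148 on the template; the primer anneals here to the top strand with its 3' end pointing upstream.
The product is the template from position 71 through 148 (78 bp).

5'-TTAACGCAGGTTGTGTCTCCTGTCAGTTCGGTTACGGCATCTGACCAAGTGGAGCGAGGTCCTTCCAGCCAGCTCTAC-3'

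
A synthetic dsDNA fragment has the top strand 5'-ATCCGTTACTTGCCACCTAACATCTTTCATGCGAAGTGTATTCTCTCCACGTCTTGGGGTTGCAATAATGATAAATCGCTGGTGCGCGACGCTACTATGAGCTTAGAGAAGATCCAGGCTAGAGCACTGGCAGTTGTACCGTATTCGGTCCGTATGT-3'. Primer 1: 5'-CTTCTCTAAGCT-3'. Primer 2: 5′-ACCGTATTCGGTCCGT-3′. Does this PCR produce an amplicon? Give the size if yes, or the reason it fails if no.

No product — the primers' 3' ends point away from each other.

Primer 1 (CTTCTCTAAGCT) has reverse complement AGCTTAGAGAAG, which matches the top strand at positions 100–111; primer 1 anneals to the top strand there with its 3' end pointing upstream toward position 100.
Primer 2 (ACCGTATTCGGTCCGT) matches the top strand directly at positions 138–153; it anneals to the bottom strand with its 3' end pointing downstream toward position 153.
The 3' ends diverge (primer 1 extends toward position 1, primer 2 toward position 157), so the primers never converge on a shared product.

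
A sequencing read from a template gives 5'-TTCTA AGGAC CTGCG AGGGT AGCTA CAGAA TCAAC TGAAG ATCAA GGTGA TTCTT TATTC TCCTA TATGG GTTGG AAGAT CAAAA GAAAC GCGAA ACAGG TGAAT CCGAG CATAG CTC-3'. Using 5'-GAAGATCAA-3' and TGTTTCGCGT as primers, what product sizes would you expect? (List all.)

62 bp, 24 bp

The forward primer GAAGATCAA matches the top strand at positions 37–45, 75–83.
The reverse primer's reverse complement is ACGCGAAACA, matching at positions 89–98.
Each forward site pairs with the reverse site to give a product ending at position 98: sizes 62, 24 bp.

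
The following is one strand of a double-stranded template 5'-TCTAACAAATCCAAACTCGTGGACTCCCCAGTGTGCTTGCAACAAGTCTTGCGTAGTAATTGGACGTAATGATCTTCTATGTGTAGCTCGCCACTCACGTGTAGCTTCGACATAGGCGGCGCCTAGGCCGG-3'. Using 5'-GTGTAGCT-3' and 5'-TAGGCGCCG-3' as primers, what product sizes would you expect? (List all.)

The forward primer GTGTAGCT matches the top strand at positions 81–88, 99–106.
The reverse primer's reverse complement is CGGCGCCTA, matching at positions 117–125.
Each forward site pairs with the reverse site to give a product ending at position 125: sizes 45, 27 bp.

45 bp, 27 bp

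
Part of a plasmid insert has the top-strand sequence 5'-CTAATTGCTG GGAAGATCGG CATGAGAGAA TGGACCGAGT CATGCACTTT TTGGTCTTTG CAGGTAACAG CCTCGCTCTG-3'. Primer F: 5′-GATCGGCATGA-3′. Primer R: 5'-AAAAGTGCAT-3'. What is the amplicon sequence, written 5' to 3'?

5'-GATCGGCATGAGAGAATGGACCGAGTCATGCACTTTT-3'

The forward primer matches the template at positions 15–25.
Taking the reverse complement of AAAAGTGCAT gives ATGCACTTTT, found at positions 42–51 on the template; the primer anneals here to the top strand with its 3' end pointing upstream.
The product is the template from position 15 through 51 (37 bp).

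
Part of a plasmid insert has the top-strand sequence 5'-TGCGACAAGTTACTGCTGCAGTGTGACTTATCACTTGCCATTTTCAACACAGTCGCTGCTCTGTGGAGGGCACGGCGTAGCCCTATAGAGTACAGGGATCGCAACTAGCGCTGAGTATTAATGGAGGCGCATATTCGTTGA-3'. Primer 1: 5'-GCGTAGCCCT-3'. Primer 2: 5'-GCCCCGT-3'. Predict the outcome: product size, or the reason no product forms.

Primer 2 (GCCCCGT) does not match the top strand, and its reverse complement ACGGGGC does not match either.
With no annealing site for primer 2, no amplification occurs.

No product — primer 2 has no binding site in the template.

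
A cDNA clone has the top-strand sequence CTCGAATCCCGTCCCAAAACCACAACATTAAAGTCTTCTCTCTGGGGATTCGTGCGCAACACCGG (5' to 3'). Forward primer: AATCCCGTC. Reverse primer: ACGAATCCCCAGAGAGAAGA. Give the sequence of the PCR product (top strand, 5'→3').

5'-AATCCCGTCCCAAAACCACAACATTAAAGTCTTCTCTCTGGGGATTCGT-3'

The forward primer matches the template at positions 5–13.
Taking the reverse complement of ACGAATCCCCAGAGAGAAGA gives TCTTCTCTCTGGGGATTCGT, found at positions 34–53 on the template; the primer anneals here to the top strand with its 3' end pointing upstream.
The product is the template from position 5 through 53 (49 bp).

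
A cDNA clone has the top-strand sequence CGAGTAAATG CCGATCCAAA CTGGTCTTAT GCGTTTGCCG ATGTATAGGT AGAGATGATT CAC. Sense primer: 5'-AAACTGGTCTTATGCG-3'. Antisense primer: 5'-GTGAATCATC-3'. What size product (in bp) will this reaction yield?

Scanning the template, AAACTGGTCTTATGCG occurs at positions 18–33; this primer anneals to the bottom strand there with its 3' end pointing downstream.
Reverse complement of the reverse primer: GATGATTCAC. This occurs on the top strand at positions 54–63.
Product length = (reverse-primer end) − (forward-primer start) + 1 = 63 − 18 + 1 = 46 bp.

46 bp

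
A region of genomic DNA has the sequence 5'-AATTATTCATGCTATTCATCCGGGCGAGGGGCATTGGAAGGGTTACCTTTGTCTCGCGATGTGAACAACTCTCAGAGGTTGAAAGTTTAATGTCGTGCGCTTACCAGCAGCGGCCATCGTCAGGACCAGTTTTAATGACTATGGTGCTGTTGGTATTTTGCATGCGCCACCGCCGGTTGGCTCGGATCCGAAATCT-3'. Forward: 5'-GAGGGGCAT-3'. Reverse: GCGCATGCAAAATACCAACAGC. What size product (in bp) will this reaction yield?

The forward primer matches the template at positions 26–34.
Reverse complement of the reverse primer: GCTGTTGGTATTTTGCATGCGC. This occurs on the top strand at positions 146–167.
Product length = (reverse-primer end) − (forward-primer start) + 1 = 167 − 26 + 1 = 142 bp.

142 bp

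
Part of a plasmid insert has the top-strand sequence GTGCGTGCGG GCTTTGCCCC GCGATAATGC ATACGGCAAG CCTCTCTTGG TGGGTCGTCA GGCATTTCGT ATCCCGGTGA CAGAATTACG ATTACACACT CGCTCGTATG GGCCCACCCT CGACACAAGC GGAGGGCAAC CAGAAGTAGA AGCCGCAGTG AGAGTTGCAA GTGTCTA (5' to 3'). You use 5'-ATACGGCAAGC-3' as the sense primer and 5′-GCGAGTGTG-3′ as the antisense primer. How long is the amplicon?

73 bp

Forward primer ATACGGCAAGC is found on the top strand at positions 31–41.
Taking the reverse complement of GCGAGTGTG gives CACACTCGC, found at positions 95–103 on the template; the primer anneals here to the top strand with its 3' end pointing upstream.
The product runs from position 31 to position 103, so its length is 103 − 31 + 1 = 73 bp.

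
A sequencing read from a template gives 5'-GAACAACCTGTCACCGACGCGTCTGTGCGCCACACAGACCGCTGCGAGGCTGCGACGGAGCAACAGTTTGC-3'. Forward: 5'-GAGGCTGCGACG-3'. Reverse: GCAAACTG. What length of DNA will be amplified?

26 bp

Scanning the template, GAGGCTGCGACG occurs at positions 46–57; this primer anneals to the bottom strand there with its 3' end pointing downstream.
Taking the reverse complement of GCAAACTG gives CAGTTTGC, found at positions 64–71 on the template; the primer anneals here to the top strand with its 3' end pointing upstream.
Product length = (reverse-primer end) − (forward-primer start) + 1 = 71 − 46 + 1 = 26 bp.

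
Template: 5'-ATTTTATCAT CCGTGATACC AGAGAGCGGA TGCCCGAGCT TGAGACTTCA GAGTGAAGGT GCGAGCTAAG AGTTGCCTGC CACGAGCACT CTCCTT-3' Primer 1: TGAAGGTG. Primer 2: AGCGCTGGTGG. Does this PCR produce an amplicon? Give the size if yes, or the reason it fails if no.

Primer 2 (AGCGCTGGTGG) does not match the top strand, and its reverse complement CCACCAGCGCT does not match either.
With no annealing site for primer 2, no amplification occurs.

No product — primer 2 has no binding site in the template.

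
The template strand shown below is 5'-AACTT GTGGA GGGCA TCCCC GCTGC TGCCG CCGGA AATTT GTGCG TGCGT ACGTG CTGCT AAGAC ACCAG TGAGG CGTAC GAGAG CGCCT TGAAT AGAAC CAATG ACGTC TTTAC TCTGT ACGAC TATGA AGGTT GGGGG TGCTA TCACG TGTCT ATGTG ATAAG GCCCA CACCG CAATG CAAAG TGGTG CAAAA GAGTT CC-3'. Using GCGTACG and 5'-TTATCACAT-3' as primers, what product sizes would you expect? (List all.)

118 bp, 90 bp

The forward primer GCGTACG matches the top strand at positions 47–53, 75–81.
The reverse primer's reverse complement is ATGTGATAA, matching at positions 156–164.
Each forward site pairs with the reverse site to give a product ending at position 164: sizes 118, 90 bp.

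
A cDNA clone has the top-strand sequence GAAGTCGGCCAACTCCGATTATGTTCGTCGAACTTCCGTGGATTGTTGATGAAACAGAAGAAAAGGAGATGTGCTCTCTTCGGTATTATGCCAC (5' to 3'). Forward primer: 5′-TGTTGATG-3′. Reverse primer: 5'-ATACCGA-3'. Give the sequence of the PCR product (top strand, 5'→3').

5'-TGTTGATGAAACAGAAGAAAAGGAGATGTGCTCTCTTCGGTAT-3'

The forward primer matches the template at positions 44–51.
The reverse primer's reverse complement is TCGGTAT, which matches the template at positions 80–86.
The product is the template from position 44 through 86 (43 bp).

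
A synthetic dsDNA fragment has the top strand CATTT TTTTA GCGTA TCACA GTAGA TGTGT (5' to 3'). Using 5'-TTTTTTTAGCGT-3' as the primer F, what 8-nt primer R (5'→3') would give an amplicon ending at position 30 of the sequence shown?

The forward primer binds at positions 3–14; the product's 3' end on the top strand is position 30.
The reverse primer anneals to the top strand over positions 23–30, i.e. to AGATGTGT.
Its sequence written 5'→3' is the reverse complement: ACACATCT.

5'-ACACATCT-3'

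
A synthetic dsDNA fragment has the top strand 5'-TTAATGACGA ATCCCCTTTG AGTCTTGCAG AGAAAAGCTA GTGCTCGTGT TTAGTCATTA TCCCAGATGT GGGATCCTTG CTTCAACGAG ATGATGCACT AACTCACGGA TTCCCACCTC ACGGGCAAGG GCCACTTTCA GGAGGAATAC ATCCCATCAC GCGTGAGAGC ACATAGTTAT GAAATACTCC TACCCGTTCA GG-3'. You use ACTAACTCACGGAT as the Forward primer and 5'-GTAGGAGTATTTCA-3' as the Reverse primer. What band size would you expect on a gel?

Forward primer ACTAACTCACGGAT is found on the top strand at positions 98–111.
Reverse complement of the reverse primer: TGAAATACTCCTAC. This occurs on the top strand at positions 180–193.
Product length = (reverse-primer end) − (forward-primer start) + 1 = 193 − 98 + 1 = 96 bp.

96 bp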